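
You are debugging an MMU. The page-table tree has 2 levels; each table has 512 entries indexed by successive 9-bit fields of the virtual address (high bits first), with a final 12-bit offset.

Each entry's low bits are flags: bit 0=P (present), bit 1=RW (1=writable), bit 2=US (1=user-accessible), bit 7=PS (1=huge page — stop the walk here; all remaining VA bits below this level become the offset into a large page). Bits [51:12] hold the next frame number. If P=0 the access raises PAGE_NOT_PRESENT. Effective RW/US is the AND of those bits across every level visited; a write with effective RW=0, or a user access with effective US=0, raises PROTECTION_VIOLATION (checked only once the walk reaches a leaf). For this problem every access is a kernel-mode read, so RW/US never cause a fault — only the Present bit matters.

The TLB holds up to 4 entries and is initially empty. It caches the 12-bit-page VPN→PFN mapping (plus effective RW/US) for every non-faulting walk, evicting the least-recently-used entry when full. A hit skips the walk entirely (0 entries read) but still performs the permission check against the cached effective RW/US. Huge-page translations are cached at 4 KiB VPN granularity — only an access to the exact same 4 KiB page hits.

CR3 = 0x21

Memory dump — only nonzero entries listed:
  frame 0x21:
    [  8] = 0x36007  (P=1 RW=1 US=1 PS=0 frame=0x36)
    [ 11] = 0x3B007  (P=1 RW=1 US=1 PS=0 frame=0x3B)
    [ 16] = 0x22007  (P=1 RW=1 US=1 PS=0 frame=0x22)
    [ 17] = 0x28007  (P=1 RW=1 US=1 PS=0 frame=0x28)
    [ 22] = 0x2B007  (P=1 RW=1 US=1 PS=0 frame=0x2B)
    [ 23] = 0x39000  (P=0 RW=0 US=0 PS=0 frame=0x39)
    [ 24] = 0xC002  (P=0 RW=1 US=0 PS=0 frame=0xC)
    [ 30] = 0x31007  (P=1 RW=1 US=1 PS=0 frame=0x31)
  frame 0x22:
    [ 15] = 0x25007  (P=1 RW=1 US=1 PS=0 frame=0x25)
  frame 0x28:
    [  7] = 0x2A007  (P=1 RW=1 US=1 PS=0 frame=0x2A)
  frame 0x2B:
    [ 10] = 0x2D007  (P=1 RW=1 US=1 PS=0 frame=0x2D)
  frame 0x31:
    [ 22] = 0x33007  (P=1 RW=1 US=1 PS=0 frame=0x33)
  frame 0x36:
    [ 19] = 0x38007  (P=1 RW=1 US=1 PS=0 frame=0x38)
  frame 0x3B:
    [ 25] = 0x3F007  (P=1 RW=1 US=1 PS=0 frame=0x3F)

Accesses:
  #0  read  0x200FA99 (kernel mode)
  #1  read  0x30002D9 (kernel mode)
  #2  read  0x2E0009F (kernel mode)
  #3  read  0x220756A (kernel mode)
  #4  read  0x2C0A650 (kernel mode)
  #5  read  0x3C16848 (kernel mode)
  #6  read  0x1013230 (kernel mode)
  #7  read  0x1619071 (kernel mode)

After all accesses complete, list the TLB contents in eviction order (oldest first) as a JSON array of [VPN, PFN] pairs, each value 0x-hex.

Walk each access:
#0 VA=0x200FA99 (r,kernel):
  L0 @0x21[16] → 0x22007  P=1,RW=1,US=1,PS=0
  L1 @0x22[15] → 0x25007  P=1,RW=1,US=1,PS=0
  ✓ 0x25A99  — 2 lookups
#1 VA=0x30002D9 (r,kernel):
  L0 @0x21[24] → 0xC002  P=0,RW=1,US=0,PS=0
  ⇒ fault: PAGE_NOT_PRESENT  — 1 lookups
#2 VA=0x2E0009F (r,kernel):
  L0 @0x21[23] → 0x39000  P=0,RW=0,US=0,PS=0
  ⇒ fault: PAGE_NOT_PRESENT  — 1 lookups
#3 VA=0x220756A (r,kernel):
  L0 @0x21[17] → 0x28007  P=1,RW=1,US=1,PS=0
  L1 @0x28[7] → 0x2A007  P=1,RW=1,US=1,PS=0
  ✓ 0x2A56A  — 2 lookups
#4 VA=0x2C0A650 (r,kernel):
  L0 @0x21[22] → 0x2B007  P=1,RW=1,US=1,PS=0
  L1 @0x2B[10] → 0x2D007  P=1,RW=1,US=1,PS=0
  ✓ 0x2D650  — 2 lookups
#5 VA=0x3C16848 (r,kernel):
  L0 @0x21[30] → 0x31007  P=1,RW=1,US=1,PS=0
  L1 @0x31[22] → 0x33007  P=1,RW=1,US=1,PS=0
  ✓ 0x33848  — 2 lookups
#6 VA=0x1013230 (r,kernel):
  L0 @0x21[8] → 0x36007  P=1,RW=1,US=1,PS=0
  L1 @0x36[19] → 0x38007  P=1,RW=1,US=1,PS=0
  ✓ 0x38230  — 2 lookups
#7 VA=0x1619071 (r,kernel):
  L0 @0x21[11] → 0x3B007  P=1,RW=1,US=1,PS=0
  L1 @0x3B[25] → 0x3F007  P=1,RW=1,US=1,PS=0
  ✓ 0x3F071  — 2 lookups

TLB: [["0x2C0A", "0x2D"], ["0x3C16", "0x33"], ["0x1013", "0x38"], ["0x1619", "0x3F"]]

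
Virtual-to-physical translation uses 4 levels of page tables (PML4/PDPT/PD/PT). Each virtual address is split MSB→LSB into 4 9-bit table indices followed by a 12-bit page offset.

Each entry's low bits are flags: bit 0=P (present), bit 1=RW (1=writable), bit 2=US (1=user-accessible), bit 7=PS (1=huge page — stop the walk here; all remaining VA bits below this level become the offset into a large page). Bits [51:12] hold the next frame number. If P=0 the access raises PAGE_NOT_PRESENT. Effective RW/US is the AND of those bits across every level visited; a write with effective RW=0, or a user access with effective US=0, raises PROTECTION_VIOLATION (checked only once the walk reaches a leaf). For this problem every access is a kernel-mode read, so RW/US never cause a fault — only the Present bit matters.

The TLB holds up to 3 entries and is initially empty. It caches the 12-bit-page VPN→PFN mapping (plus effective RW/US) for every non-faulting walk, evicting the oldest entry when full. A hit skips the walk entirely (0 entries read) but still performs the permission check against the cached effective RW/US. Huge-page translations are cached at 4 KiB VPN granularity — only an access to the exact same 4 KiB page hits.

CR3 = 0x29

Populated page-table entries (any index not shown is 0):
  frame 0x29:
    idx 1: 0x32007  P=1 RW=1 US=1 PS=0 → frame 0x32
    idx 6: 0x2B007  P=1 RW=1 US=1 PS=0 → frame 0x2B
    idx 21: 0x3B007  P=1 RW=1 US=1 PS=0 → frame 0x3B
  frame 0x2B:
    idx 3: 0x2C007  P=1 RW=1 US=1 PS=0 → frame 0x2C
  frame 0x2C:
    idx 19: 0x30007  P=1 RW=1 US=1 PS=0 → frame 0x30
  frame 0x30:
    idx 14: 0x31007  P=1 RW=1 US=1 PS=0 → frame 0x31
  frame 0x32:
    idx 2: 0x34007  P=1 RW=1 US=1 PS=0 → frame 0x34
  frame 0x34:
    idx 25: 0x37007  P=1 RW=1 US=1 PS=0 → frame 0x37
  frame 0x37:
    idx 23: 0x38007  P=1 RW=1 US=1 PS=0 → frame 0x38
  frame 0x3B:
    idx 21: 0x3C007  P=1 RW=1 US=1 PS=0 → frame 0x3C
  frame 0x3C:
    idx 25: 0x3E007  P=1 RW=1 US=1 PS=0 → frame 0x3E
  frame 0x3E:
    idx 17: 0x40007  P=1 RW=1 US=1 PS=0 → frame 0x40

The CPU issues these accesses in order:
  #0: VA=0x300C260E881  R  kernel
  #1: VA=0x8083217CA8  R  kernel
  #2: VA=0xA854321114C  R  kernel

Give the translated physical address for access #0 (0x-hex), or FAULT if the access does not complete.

Trace:
#0 VA=0x300C260E881 (r,kernel):
  L0: frame=0x29 idx=6 entry=0x2B007 [P=1 RW=1 US=1 PS=0]
  L1: frame=0x2B idx=3 entry=0x2C007 [P=1 RW=1 US=1 PS=0]
  L2: frame=0x2C idx=19 entry=0x30007 [P=1 RW=1 US=1 PS=0]
  L3: frame=0x30 idx=14 entry=0x31007 [P=1 RW=1 US=1 PS=0]
  ✓ 0x31881  — 4 lookups
#1 VA=0x8083217CA8 (r,kernel):
  L0: frame=0x29 idx=1 entry=0x32007 [P=1 RW=1 US=1 PS=0]
  L1: frame=0x32 idx=2 entry=0x34007 [P=1 RW=1 US=1 PS=0]
  L2: frame=0x34 idx=25 entry=0x37007 [P=1 RW=1 US=1 PS=0]
  L3: frame=0x37 idx=23 entry=0x38007 [P=1 RW=1 US=1 PS=0]
  ✓ 0x38CA8  — 4 lookups
#2 VA=0xA854321114C (r,kernel):
  L0: frame=0x29 idx=21 entry=0x3B007 [P=1 RW=1 US=1 PS=0]
  L1: frame=0x3B idx=21 entry=0x3C007 [P=1 RW=1 US=1 PS=0]
  L2: frame=0x3C idx=25 entry=0x3E007 [P=1 RW=1 US=1 PS=0]
  L3: frame=0x3E idx=17 entry=0x40007 [P=1 RW=1 US=1 PS=0]
  ✓ 0x4014C  — 4 lookups

Access #0 PA: 0x31881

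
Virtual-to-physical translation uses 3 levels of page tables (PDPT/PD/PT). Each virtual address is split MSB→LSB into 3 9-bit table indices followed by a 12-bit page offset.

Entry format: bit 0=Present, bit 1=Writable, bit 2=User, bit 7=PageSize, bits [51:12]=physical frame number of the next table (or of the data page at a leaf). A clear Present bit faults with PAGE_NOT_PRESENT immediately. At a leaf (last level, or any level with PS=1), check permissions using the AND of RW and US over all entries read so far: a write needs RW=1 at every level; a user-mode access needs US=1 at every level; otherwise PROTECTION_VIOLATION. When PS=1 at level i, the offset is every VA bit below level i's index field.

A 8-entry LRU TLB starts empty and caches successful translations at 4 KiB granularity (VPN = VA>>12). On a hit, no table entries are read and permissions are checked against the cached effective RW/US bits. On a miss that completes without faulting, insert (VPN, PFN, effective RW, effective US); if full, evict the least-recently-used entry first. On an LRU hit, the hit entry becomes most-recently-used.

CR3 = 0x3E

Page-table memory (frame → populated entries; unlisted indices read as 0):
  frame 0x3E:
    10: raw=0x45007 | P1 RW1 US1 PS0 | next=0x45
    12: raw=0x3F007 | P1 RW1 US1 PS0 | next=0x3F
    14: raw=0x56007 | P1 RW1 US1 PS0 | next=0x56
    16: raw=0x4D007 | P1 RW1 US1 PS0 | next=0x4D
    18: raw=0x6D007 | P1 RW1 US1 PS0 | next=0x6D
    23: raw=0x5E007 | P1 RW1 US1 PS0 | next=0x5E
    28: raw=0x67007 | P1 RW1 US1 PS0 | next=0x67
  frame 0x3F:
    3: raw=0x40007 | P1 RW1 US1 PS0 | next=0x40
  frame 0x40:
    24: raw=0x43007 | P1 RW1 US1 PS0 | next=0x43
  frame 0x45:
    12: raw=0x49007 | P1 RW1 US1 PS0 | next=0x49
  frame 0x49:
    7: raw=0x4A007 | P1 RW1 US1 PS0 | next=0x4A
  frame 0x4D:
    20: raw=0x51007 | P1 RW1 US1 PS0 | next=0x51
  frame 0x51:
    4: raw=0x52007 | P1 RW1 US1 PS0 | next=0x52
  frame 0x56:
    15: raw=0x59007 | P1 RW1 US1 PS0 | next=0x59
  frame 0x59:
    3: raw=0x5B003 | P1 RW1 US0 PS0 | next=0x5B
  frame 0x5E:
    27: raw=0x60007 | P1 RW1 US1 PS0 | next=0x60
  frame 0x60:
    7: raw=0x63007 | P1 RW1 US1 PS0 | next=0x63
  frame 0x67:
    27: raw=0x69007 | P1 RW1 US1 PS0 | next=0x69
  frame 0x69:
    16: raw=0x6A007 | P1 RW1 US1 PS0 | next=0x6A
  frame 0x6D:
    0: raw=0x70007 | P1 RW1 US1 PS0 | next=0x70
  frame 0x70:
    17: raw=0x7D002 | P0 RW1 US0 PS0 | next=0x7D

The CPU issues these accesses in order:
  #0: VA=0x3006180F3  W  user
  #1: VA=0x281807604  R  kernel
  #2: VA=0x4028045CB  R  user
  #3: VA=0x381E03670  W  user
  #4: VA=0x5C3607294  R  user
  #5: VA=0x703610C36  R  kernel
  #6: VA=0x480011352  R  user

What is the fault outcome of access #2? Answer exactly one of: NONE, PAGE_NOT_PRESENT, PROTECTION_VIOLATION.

Walk each access:
#0 VA=0x3006180F3 (w,user):
  L0 @0x3E[12] → 0x3F007  P=1,RW=1,US=1,PS=0
  L1 @0x3F[3] → 0x40007  P=1,RW=1,US=1,PS=0
  L2 @0x40[24] → 0x43007  P=1,RW=1,US=1,PS=0
  ⇒ phys 0x430F3  [3 reads]
#1 VA=0x281807604 (r,kernel):
  L0 @0x3E[10] → 0x45007  P=1,RW=1,US=1,PS=0
  L1 @0x45[12] → 0x49007  P=1,RW=1,US=1,PS=0
  L2 @0x49[7] → 0x4A007  P=1,RW=1,US=1,PS=0
  ⇒ phys 0x4A604  [3 reads]
#2 VA=0x4028045CB (r,user):
  L0 @0x3E[16] → 0x4D007  P=1,RW=1,US=1,PS=0
  L1 @0x4D[20] → 0x51007  P=1,RW=1,US=1,PS=0
  L2 @0x51[4] → 0x52007  P=1,RW=1,US=1,PS=0
  ⇒ phys 0x525CB  [3 reads]
#3 VA=0x381E03670 (w,user):
  L0 @0x3E[14] → 0x56007  P=1,RW=1,US=1,PS=0
  L1 @0x56[15] → 0x59007  P=1,RW=1,US=1,PS=0
  L2 @0x59[3] → 0x5B003  P=1,RW=1,US=0,PS=0
  → PROTECTION_VIOLATION  (3 entries read)
#4 VA=0x5C3607294 (r,user):
  L0 @0x3E[23] → 0x5E007  P=1,RW=1,US=1,PS=0
  L1 @0x5E[27] → 0x60007  P=1,RW=1,US=1,PS=0
  L2 @0x60[7] → 0x63007  P=1,RW=1,US=1,PS=0
  ⇒ phys 0x63294  [3 reads]
#5 VA=0x703610C36 (r,kernel):
  L0 @0x3E[28] → 0x67007  P=1,RW=1,US=1,PS=0
  L1 @0x67[27] → 0x69007  P=1,RW=1,US=1,PS=0
  L2 @0x69[16] → 0x6A007  P=1,RW=1,US=1,PS=0
  ⇒ phys 0x6AC36  [3 reads]
#6 VA=0x480011352 (r,user):
  L0 @0x3E[18] → 0x6D007  P=1,RW=1,US=1,PS=0
  L1 @0x6D[0] → 0x70007  P=1,RW=1,US=1,PS=0
  L2 @0x70[17] → 0x7D002  P=0,RW=1,US=0,PS=0
  → PAGE_NOT_PRESENT  (3 entries read)

Access #2 fault: NONE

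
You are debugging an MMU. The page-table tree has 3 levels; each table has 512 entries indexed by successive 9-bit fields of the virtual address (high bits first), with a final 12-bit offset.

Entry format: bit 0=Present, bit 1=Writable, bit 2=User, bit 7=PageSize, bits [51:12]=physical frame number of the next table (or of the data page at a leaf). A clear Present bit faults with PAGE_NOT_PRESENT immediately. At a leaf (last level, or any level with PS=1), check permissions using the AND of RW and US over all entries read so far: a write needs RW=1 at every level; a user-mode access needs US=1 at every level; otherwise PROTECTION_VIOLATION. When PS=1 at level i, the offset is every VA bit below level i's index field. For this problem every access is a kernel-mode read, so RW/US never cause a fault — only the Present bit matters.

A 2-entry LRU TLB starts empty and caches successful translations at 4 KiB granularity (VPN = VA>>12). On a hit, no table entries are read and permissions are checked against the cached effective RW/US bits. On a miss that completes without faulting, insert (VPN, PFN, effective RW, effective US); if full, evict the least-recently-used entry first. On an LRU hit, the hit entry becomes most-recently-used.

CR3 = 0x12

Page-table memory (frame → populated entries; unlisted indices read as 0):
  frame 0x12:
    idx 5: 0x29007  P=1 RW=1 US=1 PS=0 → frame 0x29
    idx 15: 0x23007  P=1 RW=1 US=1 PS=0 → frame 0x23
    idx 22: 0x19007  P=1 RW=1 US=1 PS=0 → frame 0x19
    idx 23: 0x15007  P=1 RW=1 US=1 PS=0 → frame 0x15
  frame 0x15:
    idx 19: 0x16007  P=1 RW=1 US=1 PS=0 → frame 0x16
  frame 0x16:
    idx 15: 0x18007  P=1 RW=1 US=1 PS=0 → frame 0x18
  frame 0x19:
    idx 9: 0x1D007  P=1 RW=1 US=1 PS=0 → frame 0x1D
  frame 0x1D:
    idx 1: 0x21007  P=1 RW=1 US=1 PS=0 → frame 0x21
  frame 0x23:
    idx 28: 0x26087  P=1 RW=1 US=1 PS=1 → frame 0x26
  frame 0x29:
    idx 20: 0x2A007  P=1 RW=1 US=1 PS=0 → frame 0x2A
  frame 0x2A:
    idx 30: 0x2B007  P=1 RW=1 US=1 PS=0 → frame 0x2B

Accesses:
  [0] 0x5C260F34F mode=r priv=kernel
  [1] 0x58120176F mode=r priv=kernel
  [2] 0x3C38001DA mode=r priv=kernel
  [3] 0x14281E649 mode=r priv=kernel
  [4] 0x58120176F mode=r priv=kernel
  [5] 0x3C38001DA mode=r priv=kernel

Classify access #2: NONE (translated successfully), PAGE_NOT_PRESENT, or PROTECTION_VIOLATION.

Walk each access:
#0 VA=0x5C260F34F (r,kernel):
  L0 @0x12[23] → 0x15007  P=1,RW=1,US=1,PS=0
  L1 @0x15[19] → 0x16007  P=1,RW=1,US=1,PS=0
  L2 @0x16[15] → 0x18007  P=1,RW=1,US=1,PS=0
  → PA=0x1834F  (3 entries read)
#1 VA=0x58120176F (r,kernel):
  L0 @0x12[22] → 0x19007  P=1,RW=1,US=1,PS=0
  L1 @0x19[9] → 0x1D007  P=1,RW=1,US=1,PS=0
  L2 @0x1D[1] → 0x21007  P=1,RW=1,US=1,PS=0
  → PA=0x2176F  (3 entries read)
#2 VA=0x3C38001DA (r,kernel):
  L0 @0x12[15] → 0x23007  P=1,RW=1,US=1,PS=0
  L1 @0x23[28] → 0x26087  P=1,RW=1,US=1,PS=1
  → PA=0x261DA (huge @L1)  (2 entries read)
#3 VA=0x14281E649 (r,kernel):
  L0 @0x12[5] → 0x29007  P=1,RW=1,US=1,PS=0
  L1 @0x29[20] → 0x2A007  P=1,RW=1,US=1,PS=0
  L2 @0x2A[30] → 0x2B007  P=1,RW=1,US=1,PS=0
  → PA=0x2B649  (3 entries read)
#4 VA=0x58120176F (r,kernel):
  L0 @0x12[22] → 0x19007  P=1,RW=1,US=1,PS=0
  L1 @0x19[9] → 0x1D007  P=1,RW=1,US=1,PS=0
  L2 @0x1D[1] → 0x21007  P=1,RW=1,US=1,PS=0
  → PA=0x2176F  (3 entries read)
#5 VA=0x3C38001DA (r,kernel):
  L0 @0x12[15] → 0x23007  P=1,RW=1,US=1,PS=0
  L1 @0x23[28] → 0x26087  P=1,RW=1,US=1,PS=1
  → PA=0x261DA (huge @L1)  (2 entries read)

Access #2 fault: NONE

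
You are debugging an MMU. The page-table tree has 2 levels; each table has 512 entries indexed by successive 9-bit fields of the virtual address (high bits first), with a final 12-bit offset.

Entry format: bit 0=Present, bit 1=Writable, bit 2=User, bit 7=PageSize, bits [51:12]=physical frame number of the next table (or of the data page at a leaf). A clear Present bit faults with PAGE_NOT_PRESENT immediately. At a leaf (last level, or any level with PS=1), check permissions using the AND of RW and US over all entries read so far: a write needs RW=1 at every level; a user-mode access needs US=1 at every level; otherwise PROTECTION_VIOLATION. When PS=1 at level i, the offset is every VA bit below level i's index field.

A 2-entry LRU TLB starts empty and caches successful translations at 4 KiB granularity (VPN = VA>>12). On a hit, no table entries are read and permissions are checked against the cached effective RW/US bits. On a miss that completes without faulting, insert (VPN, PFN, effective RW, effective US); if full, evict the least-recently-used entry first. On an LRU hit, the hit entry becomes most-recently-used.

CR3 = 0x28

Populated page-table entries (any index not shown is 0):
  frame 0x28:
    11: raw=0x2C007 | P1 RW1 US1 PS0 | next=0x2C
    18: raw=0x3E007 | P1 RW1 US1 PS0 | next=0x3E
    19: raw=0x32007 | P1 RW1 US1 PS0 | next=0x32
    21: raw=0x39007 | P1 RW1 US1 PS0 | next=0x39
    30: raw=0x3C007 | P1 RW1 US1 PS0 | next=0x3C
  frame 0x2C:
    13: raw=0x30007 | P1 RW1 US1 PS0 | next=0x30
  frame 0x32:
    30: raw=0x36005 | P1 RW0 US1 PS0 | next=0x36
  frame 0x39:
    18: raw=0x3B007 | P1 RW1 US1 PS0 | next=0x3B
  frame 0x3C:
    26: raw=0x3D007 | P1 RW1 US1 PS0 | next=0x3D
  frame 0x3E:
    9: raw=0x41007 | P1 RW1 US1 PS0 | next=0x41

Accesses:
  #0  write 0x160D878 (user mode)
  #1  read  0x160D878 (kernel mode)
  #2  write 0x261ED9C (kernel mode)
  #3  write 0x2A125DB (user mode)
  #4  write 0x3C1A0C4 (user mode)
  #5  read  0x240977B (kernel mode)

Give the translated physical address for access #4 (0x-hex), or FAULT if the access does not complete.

Walk each access:
#0 VA=0x160D878 (w,user):
  L0: frame=0x28 idx=11 entry=0x2C007 [P=1 RW=1 US=1 PS=0]
  L1: frame=0x2C idx=13 entry=0x30007 [P=1 RW=1 US=1 PS=0]
  ⇒ phys 0x30878  [2 reads]
#1 VA=0x160D878 (r,kernel):
  TLB hit vpn=0x160D → PA=0x30878
#2 VA=0x261ED9C (w,kernel):
  L0: frame=0x28 idx=19 entry=0x32007 [P=1 RW=1 US=1 PS=0]
  L1: frame=0x32 idx=30 entry=0x36005 [P=1 RW=0 US=1 PS=0]
  ✗ PROTECTION_VIOLATION  [2 reads]
#3 VA=0x2A125DB (w,user):
  L0: frame=0x28 idx=21 entry=0x39007 [P=1 RW=1 US=1 PS=0]
  L1: frame=0x39 idx=18 entry=0x3B007 [P=1 RW=1 US=1 PS=0]
  ⇒ phys 0x3B5DB  [2 reads]
#4 VA=0x3C1A0C4 (w,user):
  L0: frame=0x28 idx=30 entry=0x3C007 [P=1 RW=1 US=1 PS=0]
  L1: frame=0x3C idx=26 entry=0x3D007 [P=1 RW=1 US=1 PS=0]
  ⇒ phys 0x3D0C4  [2 reads]
#5 VA=0x240977B (r,kernel):
  L0: frame=0x28 idx=18 entry=0x3E007 [P=1 RW=1 US=1 PS=0]
  L1: frame=0x3E idx=9 entry=0x41007 [P=1 RW=1 US=1 PS=0]
  ⇒ phys 0x4177B  [2 reads]

Access #4 PA: 0x3D0C4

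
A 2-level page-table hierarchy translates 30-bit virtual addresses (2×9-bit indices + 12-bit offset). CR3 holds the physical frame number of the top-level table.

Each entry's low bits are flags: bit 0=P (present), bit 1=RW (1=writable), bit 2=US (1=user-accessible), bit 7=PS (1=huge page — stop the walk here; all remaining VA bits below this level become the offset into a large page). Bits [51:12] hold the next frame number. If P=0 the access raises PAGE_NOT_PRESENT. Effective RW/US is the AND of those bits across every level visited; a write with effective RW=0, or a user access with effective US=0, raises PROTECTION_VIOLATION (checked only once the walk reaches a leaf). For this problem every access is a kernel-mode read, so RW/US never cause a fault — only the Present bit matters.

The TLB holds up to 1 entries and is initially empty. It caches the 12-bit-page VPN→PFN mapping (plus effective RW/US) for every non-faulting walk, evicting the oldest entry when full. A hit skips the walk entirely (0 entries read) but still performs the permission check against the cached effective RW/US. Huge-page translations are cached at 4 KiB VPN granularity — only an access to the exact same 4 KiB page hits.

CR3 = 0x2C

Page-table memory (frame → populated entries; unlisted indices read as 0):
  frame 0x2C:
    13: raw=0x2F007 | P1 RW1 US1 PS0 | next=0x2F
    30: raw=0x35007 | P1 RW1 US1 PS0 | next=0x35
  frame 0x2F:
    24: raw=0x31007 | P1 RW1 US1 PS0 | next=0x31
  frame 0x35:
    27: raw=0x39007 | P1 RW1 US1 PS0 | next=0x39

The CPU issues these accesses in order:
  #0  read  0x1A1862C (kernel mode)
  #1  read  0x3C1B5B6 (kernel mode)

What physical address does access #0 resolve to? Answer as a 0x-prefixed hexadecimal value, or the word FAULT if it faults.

Per-access translation:
#0 VA=0x1A1862C (r,kernel):
  lvl0: tbl 0x2C, slot 13 ⇒ 0x2F007 (P1/RW1/US1/PS0)
  lvl1: tbl 0x2F, slot 24 ⇒ 0x31007 (P1/RW1/US1/PS0)
  → PA=0x3162C  (2 entries read)
#1 VA=0x3C1B5B6 (r,kernel):
  lvl0: tbl 0x2C, slot 30 ⇒ 0x35007 (P1/RW1/US1/PS0)
  lvl1: tbl 0x35, slot 27 ⇒ 0x39007 (P1/RW1/US1/PS0)
  → PA=0x395B6  (2 entries read)

Access #0 PA: 0x3162C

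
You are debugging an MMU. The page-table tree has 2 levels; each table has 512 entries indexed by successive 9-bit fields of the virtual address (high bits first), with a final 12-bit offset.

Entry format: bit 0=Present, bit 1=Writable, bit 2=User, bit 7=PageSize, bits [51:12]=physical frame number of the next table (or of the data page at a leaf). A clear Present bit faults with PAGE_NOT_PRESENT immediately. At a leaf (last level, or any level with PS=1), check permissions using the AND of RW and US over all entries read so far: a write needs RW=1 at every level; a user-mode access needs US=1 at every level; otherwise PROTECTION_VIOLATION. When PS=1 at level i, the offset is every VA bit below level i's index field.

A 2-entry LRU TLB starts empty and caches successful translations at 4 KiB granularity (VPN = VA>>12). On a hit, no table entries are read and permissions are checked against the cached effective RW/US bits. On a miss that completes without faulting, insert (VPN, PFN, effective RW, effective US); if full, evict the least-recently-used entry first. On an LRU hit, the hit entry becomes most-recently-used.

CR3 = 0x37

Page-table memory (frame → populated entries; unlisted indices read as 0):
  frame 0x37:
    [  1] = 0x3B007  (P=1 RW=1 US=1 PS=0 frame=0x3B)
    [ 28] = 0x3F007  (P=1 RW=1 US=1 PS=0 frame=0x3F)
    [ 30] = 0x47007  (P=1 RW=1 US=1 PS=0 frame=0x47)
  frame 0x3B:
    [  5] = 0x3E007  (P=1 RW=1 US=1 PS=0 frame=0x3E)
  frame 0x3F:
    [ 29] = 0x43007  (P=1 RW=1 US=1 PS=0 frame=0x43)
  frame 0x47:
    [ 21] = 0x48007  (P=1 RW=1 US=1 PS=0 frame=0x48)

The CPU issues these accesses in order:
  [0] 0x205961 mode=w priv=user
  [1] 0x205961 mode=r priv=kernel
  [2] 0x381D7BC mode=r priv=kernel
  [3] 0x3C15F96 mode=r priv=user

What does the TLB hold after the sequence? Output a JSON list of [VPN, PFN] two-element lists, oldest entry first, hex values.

Trace:
#0 VA=0x205961 (w,user):
  [0] read 0x37 idx=1: raw=0x3B007 flags P=1 W=1 U=1 S=0
  [1] read 0x3B idx=5: raw=0x3E007 flags P=1 W=1 U=1 S=0
  ✓ 0x3E961  — 2 lookups
#1 VA=0x205961 (r,kernel):
  TLB hit vpn=0x205 → PA=0x3E961
#2 VA=0x381D7BC (r,kernel):
  [0] read 0x37 idx=28: raw=0x3F007 flags P=1 W=1 U=1 S=0
  [1] read 0x3F idx=29: raw=0x43007 flags P=1 W=1 U=1 S=0
  ✓ 0x437BC  — 2 lookups
#3 VA=0x3C15F96 (r,user):
  [0] read 0x37 idx=30: raw=0x47007 flags P=1 W=1 U=1 S=0
  [1] read 0x47 idx=21: raw=0x48007 flags P=1 W=1 U=1 S=0
  ✓ 0x48F96  — 2 lookups

TLB: [["0x381D", "0x43"], ["0x3C15", "0x48"]]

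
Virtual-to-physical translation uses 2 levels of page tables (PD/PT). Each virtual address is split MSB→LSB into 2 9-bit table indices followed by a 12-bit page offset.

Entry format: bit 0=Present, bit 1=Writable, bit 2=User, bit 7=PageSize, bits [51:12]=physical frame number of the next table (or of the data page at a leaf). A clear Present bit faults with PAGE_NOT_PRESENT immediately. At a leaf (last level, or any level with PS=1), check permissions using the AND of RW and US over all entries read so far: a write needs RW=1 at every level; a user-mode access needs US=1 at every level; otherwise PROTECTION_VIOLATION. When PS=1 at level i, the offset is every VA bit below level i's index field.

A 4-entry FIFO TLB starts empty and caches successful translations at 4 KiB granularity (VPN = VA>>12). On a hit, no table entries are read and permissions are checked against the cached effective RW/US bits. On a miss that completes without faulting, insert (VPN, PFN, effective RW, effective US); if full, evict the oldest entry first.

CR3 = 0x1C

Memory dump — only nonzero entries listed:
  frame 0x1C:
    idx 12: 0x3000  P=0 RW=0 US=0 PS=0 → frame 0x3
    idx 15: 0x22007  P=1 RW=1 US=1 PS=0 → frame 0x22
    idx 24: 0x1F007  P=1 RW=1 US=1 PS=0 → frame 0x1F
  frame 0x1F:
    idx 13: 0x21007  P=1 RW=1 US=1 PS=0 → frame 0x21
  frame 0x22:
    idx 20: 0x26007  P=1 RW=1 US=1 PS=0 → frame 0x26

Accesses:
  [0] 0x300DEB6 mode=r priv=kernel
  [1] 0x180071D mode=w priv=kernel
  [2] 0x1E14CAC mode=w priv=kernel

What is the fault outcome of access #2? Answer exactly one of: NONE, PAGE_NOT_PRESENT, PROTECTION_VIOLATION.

Walk each access:
#0 VA=0x300DEB6 (r,kernel):
  [0] read 0x1C idx=24: raw=0x1F007 flags P=1 W=1 U=1 S=0
  [1] read 0x1F idx=13: raw=0x21007 flags P=1 W=1 U=1 S=0
  → PA=0x21EB6  (2 entries read)
#1 VA=0x180071D (w,kernel):
  [0] read 0x1C idx=12: raw=0x3000 flags P=0 W=0 U=0 S=0
  → PAGE_NOT_PRESENT  (1 entries read)
#2 VA=0x1E14CAC (w,kernel):
  [0] read 0x1C idx=15: raw=0x22007 flags P=1 W=1 U=1 S=0
  [1] read 0x22 idx=20: raw=0x26007 flags P=1 W=1 U=1 S=0
  → PA=0x26CAC  (2 entries read)

Access #2 fault: NONE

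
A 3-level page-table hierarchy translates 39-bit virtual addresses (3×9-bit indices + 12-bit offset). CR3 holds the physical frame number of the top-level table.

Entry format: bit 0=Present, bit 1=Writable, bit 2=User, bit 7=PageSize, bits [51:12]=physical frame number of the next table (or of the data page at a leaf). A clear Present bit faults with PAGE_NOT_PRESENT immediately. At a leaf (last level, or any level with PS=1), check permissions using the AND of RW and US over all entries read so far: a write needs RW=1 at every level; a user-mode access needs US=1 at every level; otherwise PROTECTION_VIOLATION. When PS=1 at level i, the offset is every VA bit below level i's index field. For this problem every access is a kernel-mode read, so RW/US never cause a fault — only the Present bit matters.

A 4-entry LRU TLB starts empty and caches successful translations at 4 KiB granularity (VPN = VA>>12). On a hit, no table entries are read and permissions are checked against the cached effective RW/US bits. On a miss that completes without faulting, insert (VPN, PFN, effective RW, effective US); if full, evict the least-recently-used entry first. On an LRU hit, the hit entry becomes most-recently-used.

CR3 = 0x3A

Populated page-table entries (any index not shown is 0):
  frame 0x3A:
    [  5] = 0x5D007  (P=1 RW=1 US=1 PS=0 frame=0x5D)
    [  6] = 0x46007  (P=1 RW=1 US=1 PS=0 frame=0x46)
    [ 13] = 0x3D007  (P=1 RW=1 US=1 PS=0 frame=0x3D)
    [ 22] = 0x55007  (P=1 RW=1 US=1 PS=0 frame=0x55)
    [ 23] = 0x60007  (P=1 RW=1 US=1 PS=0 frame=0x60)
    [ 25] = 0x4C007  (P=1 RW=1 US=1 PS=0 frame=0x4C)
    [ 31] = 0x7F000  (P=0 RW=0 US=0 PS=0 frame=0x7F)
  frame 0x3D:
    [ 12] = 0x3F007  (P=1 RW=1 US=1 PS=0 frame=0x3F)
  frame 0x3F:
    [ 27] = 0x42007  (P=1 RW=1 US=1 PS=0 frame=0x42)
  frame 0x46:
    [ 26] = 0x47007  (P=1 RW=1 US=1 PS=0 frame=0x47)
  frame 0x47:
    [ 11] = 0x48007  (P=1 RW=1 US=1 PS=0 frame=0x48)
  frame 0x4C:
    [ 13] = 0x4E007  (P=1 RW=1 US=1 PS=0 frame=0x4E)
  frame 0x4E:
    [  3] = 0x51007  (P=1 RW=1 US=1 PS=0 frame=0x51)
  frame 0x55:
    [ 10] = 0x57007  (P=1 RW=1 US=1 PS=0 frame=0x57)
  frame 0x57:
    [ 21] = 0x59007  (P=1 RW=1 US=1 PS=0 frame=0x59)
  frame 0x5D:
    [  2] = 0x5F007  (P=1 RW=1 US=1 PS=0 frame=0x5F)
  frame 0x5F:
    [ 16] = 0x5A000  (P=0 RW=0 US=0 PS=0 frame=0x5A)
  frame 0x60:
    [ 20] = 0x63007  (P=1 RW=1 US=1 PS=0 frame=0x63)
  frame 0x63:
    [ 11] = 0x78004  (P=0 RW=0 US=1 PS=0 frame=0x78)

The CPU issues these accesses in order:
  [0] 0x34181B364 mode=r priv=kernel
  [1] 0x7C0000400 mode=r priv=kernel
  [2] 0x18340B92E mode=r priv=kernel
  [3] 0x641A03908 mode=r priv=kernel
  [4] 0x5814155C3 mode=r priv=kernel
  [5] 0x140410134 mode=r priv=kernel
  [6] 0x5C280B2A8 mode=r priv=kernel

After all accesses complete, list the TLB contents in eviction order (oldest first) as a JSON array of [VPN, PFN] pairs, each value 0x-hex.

Walk each access:
#0 VA=0x34181B364 (r,kernel):
  [0] read 0x3A idx=13: raw=0x3D007 flags P=1 W=1 U=1 S=0
  [1] read 0x3D idx=12: raw=0x3F007 flags P=1 W=1 U=1 S=0
  [2] read 0x3F idx=27: raw=0x42007 flags P=1 W=1 U=1 S=0
  ⇒ phys 0x42364  [3 reads]
#1 VA=0x7C0000400 (r,kernel):
  [0] read 0x3A idx=31: raw=0x7F000 flags P=0 W=0 U=0 S=0
  ⇒ fault: PAGE_NOT_PRESENT  — 1 lookups
#2 VA=0x18340B92E (r,kernel):
  [0] read 0x3A idx=6: raw=0x46007 flags P=1 W=1 U=1 S=0
  [1] read 0x46 idx=26: raw=0x47007 flags P=1 W=1 U=1 S=0
  [2] read 0x47 idx=11: raw=0x48007 flags P=1 W=1 U=1 S=0
  ⇒ phys 0x4892E  [3 reads]
#3 VA=0x641A03908 (r,kernel):
  [0] read 0x3A idx=25: raw=0x4C007 flags P=1 W=1 U=1 S=0
  [1] read 0x4C idx=13: raw=0x4E007 flags P=1 W=1 U=1 S=0
  [2] read 0x4E idx=3: raw=0x51007 flags P=1 W=1 U=1 S=0
  ⇒ phys 0x51908  [3 reads]
#4 VA=0x5814155C3 (r,kernel):
  [0] read 0x3A idx=22: raw=0x55007 flags P=1 W=1 U=1 S=0
  [1] read 0x55 idx=10: raw=0x57007 flags P=1 W=1 U=1 S=0
  [2] read 0x57 idx=21: raw=0x59007 flags P=1 W=1 U=1 S=0
  ⇒ phys 0x595C3  [3 reads]
#5 VA=0x140410134 (r,kernel):
  [0] read 0x3A idx=5: raw=0x5D007 flags P=1 W=1 U=1 S=0
  [1] read 0x5D idx=2: raw=0x5F007 flags P=1 W=1 U=1 S=0
  [2] read 0x5F idx=16: raw=0x5A000 flags P=0 W=0 U=0 S=0
  ⇒ fault: PAGE_NOT_PRESENT  — 3 lookups
#6 VA=0x5C280B2A8 (r,kernel):
  [0] read 0x3A idx=23: raw=0x60007 flags P=1 W=1 U=1 S=0
  [1] read 0x60 idx=20: raw=0x63007 flags P=1 W=1 U=1 S=0
  [2] read 0x63 idx=11: raw=0x78004 flags P=0 W=0 U=1 S=0
  ⇒ fault: PAGE_NOT_PRESENT  — 3 lookups

TLB: [["0x34181B", "0x42"], ["0x18340B", "0x48"], ["0x641A03", "0x51"], ["0x581415", "0x59"]]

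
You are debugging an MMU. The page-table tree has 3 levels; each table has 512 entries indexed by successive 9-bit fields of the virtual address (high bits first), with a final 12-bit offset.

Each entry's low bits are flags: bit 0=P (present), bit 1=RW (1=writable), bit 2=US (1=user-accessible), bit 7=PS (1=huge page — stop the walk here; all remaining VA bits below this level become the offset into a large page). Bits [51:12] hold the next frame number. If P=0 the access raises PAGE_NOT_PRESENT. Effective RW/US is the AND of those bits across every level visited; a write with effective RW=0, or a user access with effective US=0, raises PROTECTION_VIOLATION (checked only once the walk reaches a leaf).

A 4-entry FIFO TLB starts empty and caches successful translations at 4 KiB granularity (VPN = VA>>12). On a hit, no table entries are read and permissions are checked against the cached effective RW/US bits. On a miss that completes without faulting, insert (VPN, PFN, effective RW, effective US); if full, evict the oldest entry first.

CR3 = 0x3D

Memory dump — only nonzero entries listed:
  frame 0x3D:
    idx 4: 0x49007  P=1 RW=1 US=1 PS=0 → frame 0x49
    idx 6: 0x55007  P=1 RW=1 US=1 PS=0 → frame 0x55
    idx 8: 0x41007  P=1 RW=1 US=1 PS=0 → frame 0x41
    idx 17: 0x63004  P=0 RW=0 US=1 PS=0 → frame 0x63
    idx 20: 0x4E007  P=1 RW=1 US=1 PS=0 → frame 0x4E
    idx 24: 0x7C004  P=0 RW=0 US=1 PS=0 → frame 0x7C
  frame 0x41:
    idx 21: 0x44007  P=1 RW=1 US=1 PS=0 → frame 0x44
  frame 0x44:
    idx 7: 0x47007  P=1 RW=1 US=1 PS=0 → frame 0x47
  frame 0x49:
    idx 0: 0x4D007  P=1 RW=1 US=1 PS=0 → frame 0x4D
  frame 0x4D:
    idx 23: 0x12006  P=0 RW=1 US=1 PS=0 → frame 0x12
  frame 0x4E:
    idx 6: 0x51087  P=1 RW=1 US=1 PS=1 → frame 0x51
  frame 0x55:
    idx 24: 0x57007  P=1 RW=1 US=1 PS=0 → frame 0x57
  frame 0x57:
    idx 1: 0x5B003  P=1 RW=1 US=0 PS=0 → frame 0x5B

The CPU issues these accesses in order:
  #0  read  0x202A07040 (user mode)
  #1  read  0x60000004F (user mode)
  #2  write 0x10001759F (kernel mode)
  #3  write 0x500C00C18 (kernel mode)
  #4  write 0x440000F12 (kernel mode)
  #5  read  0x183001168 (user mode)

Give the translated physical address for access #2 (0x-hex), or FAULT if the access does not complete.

Per-access translation:
#0 VA=0x202A07040 (r,user):
  L0: frame=0x3D idx=8 entry=0x41007 [P=1 RW=1 US=1 PS=0]
  L1: frame=0x41 idx=21 entry=0x44007 [P=1 RW=1 US=1 PS=0]
  L2: frame=0x44 idx=7 entry=0x47007 [P=1 RW=1 US=1 PS=0]
  ✓ 0x47040  — 3 lookups
#1 VA=0x60000004F (r,user):
  L0: frame=0x3D idx=24 entry=0x7C004 [P=0 RW=0 US=1 PS=0]
  ✗ PAGE_NOT_PRESENT  [1 reads]
#2 VA=0x10001759F (w,kernel):
  L0: frame=0x3D idx=4 entry=0x49007 [P=1 RW=1 US=1 PS=0]
  L1: frame=0x49 idx=0 entry=0x4D007 [P=1 RW=1 US=1 PS=0]
  L2: frame=0x4D idx=23 entry=0x12006 [P=0 RW=1 US=1 PS=0]
  ✗ PAGE_NOT_PRESENT  [3 reads]
#3 VA=0x500C00C18 (w,kernel):
  L0: frame=0x3D idx=20 entry=0x4E007 [P=1 RW=1 US=1 PS=0]
  L1: frame=0x4E idx=6 entry=0x51087 [P=1 RW=1 US=1 PS=1]
  ✓ 0x51C18 (huge @L1)  — 2 lookups
#4 VA=0x440000F12 (w,kernel):
  L0: frame=0x3D idx=17 entry=0x63004 [P=0 RW=0 US=1 PS=0]
  ✗ PAGE_NOT_PRESENT  [1 reads]
#5 VA=0x183001168 (r,user):
  L0: frame=0x3D idx=6 entry=0x55007 [P=1 RW=1 US=1 PS=0]
  L1: frame=0x55 idx=24 entry=0x57007 [P=1 RW=1 US=1 PS=0]
  L2: frame=0x57 idx=1 entry=0x5B003 [P=1 RW=1 US=0 PS=0]
  ✗ PROTECTION_VIOLATION  [3 reads]

Access #2 PA: FAULT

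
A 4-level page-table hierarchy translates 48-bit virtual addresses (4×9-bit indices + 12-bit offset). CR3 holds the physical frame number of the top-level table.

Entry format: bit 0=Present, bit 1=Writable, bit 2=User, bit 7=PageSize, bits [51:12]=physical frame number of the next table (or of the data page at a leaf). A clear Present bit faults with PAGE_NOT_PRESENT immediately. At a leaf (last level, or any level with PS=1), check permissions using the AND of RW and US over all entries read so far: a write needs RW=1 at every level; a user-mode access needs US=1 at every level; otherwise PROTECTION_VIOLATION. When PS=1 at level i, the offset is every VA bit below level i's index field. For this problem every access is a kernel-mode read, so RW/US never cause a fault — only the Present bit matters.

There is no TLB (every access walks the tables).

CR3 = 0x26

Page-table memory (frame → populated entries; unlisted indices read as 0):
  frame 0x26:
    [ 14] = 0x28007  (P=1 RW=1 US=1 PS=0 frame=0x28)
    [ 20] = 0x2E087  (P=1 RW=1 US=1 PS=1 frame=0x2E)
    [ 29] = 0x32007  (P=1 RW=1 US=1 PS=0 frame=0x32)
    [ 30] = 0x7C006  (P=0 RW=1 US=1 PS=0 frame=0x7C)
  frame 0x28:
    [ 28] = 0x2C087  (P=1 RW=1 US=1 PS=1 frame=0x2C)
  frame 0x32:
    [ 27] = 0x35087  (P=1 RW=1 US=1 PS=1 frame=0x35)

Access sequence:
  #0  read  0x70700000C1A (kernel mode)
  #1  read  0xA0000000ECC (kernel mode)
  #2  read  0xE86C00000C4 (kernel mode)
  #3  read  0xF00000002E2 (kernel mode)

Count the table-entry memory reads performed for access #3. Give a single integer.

Walk each access:
#0 VA=0x70700000C1A (r,kernel):
  L0 @0x26[14] → 0x28007  P=1,RW=1,US=1,PS=0
  L1 @0x28[28] → 0x2C087  P=1,RW=1,US=1,PS=1
  → PA=0x2CC1A (huge @L1)  (2 entries read)
#1 VA=0xA0000000ECC (r,kernel):
  L0 @0x26[20] → 0x2E087  P=1,RW=1,US=1,PS=1
  → PA=0x2EECC (huge @L0)  (1 entries read)
#2 VA=0xE86C00000C4 (r,kernel):
  L0 @0x26[29] → 0x32007  P=1,RW=1,US=1,PS=0
  L1 @0x32[27] → 0x35087  P=1,RW=1,US=1,PS=1
  → PA=0x350C4 (huge @L1)  (2 entries read)
#3 VA=0xF00000002E2 (r,kernel):
  L0 @0x26[30] → 0x7C006  P=0,RW=1,US=1,PS=0
  ✗ PAGE_NOT_PRESENT  [1 reads]

Entries read for #3: 1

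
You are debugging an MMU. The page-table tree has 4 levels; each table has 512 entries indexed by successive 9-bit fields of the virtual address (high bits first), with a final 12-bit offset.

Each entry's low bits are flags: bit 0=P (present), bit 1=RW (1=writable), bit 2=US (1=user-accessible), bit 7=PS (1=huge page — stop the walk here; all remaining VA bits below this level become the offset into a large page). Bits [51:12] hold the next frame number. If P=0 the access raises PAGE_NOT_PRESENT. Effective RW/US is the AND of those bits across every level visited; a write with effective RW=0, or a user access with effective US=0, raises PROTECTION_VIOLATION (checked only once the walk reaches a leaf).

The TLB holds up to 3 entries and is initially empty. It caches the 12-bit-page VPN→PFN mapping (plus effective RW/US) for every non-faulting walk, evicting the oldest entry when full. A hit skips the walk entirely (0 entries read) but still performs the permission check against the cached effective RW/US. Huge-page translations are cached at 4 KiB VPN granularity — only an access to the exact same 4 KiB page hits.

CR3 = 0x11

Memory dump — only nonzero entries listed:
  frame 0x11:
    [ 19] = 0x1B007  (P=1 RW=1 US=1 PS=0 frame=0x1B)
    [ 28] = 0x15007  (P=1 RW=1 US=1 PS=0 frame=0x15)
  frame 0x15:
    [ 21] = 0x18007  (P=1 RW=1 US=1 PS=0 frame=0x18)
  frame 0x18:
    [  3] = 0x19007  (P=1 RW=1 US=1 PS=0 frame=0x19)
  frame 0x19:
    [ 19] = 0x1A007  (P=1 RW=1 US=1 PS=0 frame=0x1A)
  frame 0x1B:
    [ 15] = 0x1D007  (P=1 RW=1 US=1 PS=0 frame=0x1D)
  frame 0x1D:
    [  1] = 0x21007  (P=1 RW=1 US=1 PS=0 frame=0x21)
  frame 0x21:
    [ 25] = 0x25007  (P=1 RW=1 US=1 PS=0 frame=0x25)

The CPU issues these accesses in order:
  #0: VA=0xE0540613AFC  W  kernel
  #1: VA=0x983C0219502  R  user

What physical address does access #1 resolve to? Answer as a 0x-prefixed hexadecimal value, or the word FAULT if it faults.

Per-access translation:
#0 VA=0xE0540613AFC (w,kernel):
  lvl0: tbl 0x11, slot 28 ⇒ 0x15007 (P1/RW1/US1/PS0)
  lvl1: tbl 0x15, slot 21 ⇒ 0x18007 (P1/RW1/US1/PS0)
  lvl2: tbl 0x18, slot 3 ⇒ 0x19007 (P1/RW1/US1/PS0)
  lvl3: tbl 0x19, slot 19 ⇒ 0x1A007 (P1/RW1/US1/PS0)
  ⇒ phys 0x1AAFC  [4 reads]
#1 VA=0x983C0219502 (r,user):
  lvl0: tbl 0x11, slot 19 ⇒ 0x1B007 (P1/RW1/US1/PS0)
  lvl1: tbl 0x1B, slot 15 ⇒ 0x1D007 (P1/RW1/US1/PS0)
  lvl2: tbl 0x1D, slot 1 ⇒ 0x21007 (P1/RW1/US1/PS0)
  lvl3: tbl 0x21, slot 25 ⇒ 0x25007 (P1/RW1/US1/PS0)
  ⇒ phys 0x25502  [4 reads]

Access #1 PA: 0x25502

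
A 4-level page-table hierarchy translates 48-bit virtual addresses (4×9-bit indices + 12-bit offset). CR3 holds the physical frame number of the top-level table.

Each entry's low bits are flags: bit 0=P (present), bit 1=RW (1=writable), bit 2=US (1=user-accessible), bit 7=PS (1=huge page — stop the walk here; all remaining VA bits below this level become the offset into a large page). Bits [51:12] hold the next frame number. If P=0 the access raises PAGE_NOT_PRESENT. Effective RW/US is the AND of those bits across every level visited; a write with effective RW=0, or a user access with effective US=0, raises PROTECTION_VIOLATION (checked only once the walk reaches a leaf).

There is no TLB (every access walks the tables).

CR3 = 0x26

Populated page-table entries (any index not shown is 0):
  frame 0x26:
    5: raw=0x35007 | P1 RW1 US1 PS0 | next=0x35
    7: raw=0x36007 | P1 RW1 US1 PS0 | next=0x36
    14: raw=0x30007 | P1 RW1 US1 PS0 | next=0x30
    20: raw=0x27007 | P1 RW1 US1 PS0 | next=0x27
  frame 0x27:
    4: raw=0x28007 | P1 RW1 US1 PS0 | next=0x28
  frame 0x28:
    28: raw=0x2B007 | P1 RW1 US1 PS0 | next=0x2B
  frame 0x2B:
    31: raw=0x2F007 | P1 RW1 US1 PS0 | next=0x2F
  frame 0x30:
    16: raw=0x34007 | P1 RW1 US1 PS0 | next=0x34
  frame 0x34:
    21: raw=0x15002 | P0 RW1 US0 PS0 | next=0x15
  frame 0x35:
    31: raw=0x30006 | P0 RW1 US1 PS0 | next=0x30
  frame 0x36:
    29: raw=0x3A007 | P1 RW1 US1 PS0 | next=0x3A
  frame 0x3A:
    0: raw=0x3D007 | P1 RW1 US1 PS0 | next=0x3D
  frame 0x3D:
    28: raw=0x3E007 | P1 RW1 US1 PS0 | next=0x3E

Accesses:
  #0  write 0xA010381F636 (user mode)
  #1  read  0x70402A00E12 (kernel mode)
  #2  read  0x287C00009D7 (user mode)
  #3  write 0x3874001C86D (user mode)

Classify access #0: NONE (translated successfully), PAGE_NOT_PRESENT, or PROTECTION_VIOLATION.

Walk each access:
#0 VA=0xA010381F636 (w,user):
  L0 @0x26[20] → 0x27007  P=1,RW=1,US=1,PS=0
  L1 @0x27[4] → 0x28007  P=1,RW=1,US=1,PS=0
  L2 @0x28[28] → 0x2B007  P=1,RW=1,US=1,PS=0
  L3 @0x2B[31] → 0x2F007  P=1,RW=1,US=1,PS=0
  ⇒ phys 0x2F636  [4 reads]
#1 VA=0x70402A00E12 (r,kernel):
  L0 @0x26[14] → 0x30007  P=1,RW=1,US=1,PS=0
  L1 @0x30[16] → 0x34007  P=1,RW=1,US=1,PS=0
  L2 @0x34[21] → 0x15002  P=0,RW=1,US=0,PS=0
  ✗ PAGE_NOT_PRESENT  [3 reads]
#2 VA=0x287C00009D7 (r,user):
  L0 @0x26[5] → 0x35007  P=1,RW=1,US=1,PS=0
  L1 @0x35[31] → 0x30006  P=0,RW=1,US=1,PS=0
  ✗ PAGE_NOT_PRESENT  [2 reads]
#3 VA=0x3874001C86D (w,user):
  L0 @0x26[7] → 0x36007  P=1,RW=1,US=1,PS=0
  L1 @0x36[29] → 0x3A007  P=1,RW=1,US=1,PS=0
  L2 @0x3A[0] → 0x3D007  P=1,RW=1,US=1,PS=0
  L3 @0x3D[28] → 0x3E007  P=1,RW=1,US=1,PS=0
  ⇒ phys 0x3E86D  [4 reads]

Access #0 fault: NONE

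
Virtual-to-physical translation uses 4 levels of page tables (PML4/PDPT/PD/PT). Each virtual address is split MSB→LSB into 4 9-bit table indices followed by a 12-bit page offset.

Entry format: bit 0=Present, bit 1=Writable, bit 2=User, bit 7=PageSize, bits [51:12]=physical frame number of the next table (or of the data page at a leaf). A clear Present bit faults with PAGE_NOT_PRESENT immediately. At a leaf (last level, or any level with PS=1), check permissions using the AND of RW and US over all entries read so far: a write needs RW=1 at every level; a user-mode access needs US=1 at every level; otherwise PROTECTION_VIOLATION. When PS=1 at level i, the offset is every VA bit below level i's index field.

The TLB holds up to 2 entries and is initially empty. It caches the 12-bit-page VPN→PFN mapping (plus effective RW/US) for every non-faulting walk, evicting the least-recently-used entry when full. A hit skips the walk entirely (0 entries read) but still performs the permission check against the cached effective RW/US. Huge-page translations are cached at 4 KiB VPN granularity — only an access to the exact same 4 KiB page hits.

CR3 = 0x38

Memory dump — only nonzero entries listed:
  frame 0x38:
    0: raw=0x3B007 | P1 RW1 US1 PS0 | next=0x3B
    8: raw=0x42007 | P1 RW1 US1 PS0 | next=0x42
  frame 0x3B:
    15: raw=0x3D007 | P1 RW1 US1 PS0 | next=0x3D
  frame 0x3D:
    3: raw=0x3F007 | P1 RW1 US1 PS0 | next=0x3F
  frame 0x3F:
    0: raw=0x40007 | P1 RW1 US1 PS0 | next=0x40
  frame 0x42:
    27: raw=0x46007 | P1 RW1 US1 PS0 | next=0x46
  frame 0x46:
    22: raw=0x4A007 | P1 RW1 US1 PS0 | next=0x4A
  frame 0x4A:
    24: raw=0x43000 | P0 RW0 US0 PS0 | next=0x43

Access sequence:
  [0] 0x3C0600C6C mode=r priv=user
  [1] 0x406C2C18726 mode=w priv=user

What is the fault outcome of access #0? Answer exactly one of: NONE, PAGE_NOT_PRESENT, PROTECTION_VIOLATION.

Per-access translation:
#0 VA=0x3C0600C6C (r,user):
  [0] read 0x38 idx=0: raw=0x3B007 flags P=1 W=1 U=1 S=0
  [1] read 0x3B idx=15: raw=0x3D007 flags P=1 W=1 U=1 S=0
  [2] read 0x3D idx=3: raw=0x3F007 flags P=1 W=1 U=1 S=0
  [3] read 0x3F idx=0: raw=0x40007 flags P=1 W=1 U=1 S=0
  ⇒ phys 0x40C6C  [4 reads]
#1 VA=0x406C2C18726 (w,user):
  [0] read 0x38 idx=8: raw=0x42007 flags P=1 W=1 U=1 S=0
  [1] read 0x42 idx=27: raw=0x46007 flags P=1 W=1 U=1 S=0
  [2] read 0x46 idx=22: raw=0x4A007 flags P=1 W=1 U=1 S=0
  [3] read 0x4A idx=24: raw=0x43000 flags P=0 W=0 U=0 S=0
  ✗ PAGE_NOT_PRESENT  [4 reads]

Access #0 fault: NONE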